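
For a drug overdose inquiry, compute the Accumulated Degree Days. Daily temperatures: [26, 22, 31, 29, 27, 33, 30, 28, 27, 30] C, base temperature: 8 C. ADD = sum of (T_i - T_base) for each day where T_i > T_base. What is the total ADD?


Computing ADD day by day:
Day 1: max(0, 26 - 8) = 18
Day 2: max(0, 22 - 8) = 14
Day 3: max(0, 31 - 8) = 23
Day 4: max(0, 29 - 8) = 21
Day 5: max(0, 27 - 8) = 19
Day 6: max(0, 33 - 8) = 25
Day 7: max(0, 30 - 8) = 22
Day 8: max(0, 28 - 8) = 20
Day 9: max(0, 27 - 8) = 19
Day 10: max(0, 30 - 8) = 22
Total ADD = 203

203


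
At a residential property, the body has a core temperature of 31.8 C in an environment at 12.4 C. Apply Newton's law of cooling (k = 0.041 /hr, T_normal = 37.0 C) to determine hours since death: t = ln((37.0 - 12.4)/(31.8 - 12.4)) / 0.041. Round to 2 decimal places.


Using Newton's law of cooling:
t = ln((T_normal - T_ambient) / (T_body - T_ambient)) / k
T_normal - T_ambient = 24.6
T_body - T_ambient = 19.4
Ratio = 1.268041
ln(ratio) = 0.237473
t = 0.237473 / 0.041 = 5.79 hours

5.79


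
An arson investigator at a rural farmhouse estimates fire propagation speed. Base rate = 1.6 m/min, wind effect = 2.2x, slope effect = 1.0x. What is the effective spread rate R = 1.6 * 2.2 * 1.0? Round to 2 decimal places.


Fire spread rate calculation:
R = R0 * wind_factor * slope_factor
= 1.6 * 2.2 * 1.0
= 3.52 * 1.0
= 3.52 m/min

3.52


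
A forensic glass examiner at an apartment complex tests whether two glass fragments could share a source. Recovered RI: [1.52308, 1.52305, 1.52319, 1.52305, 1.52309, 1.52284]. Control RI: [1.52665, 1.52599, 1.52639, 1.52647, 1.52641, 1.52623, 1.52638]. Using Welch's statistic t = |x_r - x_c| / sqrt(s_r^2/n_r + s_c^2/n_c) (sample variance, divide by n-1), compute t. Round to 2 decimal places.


Welch's t-criterion for glass RI comparison:
Recovered mean = sum / n_r = 9.1383 / 6 = 1.52305
Control mean = sum / n_c = 10.68452 / 7 = 1.52636
Recovered sample variance s_r^2 = 1.324e-08
Control sample variance s_c^2 = 4.23e-08
Welch SE (unpooled) = sqrt(s_r^2/n_r + s_c^2/n_c) = sqrt(2.20667e-09 + 6.04286e-09) = sqrt(8.24953e-09) = 9.08269e-05
|mean_r - mean_c| = 0.00331
t = 0.00331 / 9.08269e-05 = 36.44

36.44


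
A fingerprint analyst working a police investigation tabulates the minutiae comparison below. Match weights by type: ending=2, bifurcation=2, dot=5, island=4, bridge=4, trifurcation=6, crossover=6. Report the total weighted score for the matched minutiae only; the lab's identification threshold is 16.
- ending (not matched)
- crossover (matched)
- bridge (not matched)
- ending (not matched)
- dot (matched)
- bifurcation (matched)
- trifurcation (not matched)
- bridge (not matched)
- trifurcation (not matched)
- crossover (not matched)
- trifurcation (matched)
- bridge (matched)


Weighted minutiae match score:
  ending: not matched, +0
  crossover: matched, +6 (running total 6)
  bridge: not matched, +0
  ending: not matched, +0
  dot: matched, +5 (running total 11)
  bifurcation: matched, +2 (running total 13)
  trifurcation: not matched, +0
  bridge: not matched, +0
  trifurcation: not matched, +0
  crossover: not matched, +0
  trifurcation: matched, +6 (running total 19)
  bridge: matched, +4 (running total 23)
Total score = 23
Threshold = 16; verdict = identification

23


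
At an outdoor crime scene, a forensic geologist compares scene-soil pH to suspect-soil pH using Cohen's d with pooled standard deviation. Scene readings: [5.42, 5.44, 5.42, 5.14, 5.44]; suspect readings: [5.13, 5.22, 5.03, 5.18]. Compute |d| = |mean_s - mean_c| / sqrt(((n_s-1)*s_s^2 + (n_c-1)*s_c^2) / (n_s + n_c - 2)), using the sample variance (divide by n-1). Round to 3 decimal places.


Pooled-variance Cohen's d for soil pH comparison:
Scene mean = 26.86 / 5 = 5.372
Suspect mean = 20.56 / 4 = 5.14
Scene sample variance s_s^2 = 0.01692
Suspect sample variance s_c^2 = 0.006733
Pooled variance = ((n_s-1)*s_s^2 + (n_c-1)*s_c^2) / (n_s + n_c - 2) = 0.012554
Pooled SD = sqrt(0.012554) = 0.112045
Mean difference = 0.232
|d| = |0.232| / 0.112045 = 2.071

2.071


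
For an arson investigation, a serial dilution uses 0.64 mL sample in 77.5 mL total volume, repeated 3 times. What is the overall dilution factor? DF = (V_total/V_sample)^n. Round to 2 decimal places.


Dilution factor calculation:
Single dilution = V_total / V_sample = 77.5 / 0.64 ≈ 121.09375
Number of dilutions = 3
Total DF = (77.5 / 0.64)^3 (full precision, rounded at the end) = 1775681.97

1775681.97


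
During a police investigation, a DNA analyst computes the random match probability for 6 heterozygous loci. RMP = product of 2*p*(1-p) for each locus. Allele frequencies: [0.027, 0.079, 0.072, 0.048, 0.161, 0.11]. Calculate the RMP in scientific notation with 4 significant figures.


Computing RMP for 6 loci:
Locus 1: 2 * 0.027 * 0.973 = 0.052542
Locus 2: 2 * 0.079 * 0.921 = 0.145518
Locus 3: 2 * 0.072 * 0.928 = 0.133632
Locus 4: 2 * 0.048 * 0.952 = 0.091392
Locus 5: 2 * 0.161 * 0.839 = 0.270158
Locus 6: 2 * 0.11 * 0.89 = 0.1958
RMP = 4.939e-06

4.939e-06


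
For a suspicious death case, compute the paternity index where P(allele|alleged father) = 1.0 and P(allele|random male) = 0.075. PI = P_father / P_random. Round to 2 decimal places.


Paternity Index calculation:
PI = P(allele|father) / P(allele|random)
PI = 1.0 / 0.075
PI = 13.33

13.33


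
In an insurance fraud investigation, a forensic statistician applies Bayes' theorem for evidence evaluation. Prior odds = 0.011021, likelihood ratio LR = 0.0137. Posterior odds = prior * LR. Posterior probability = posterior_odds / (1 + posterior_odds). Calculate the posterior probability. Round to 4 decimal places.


Bayesian evidence evaluation:
Posterior odds = prior_odds * LR = 0.011021 * 0.0137 = 0.0001509877
Posterior probability = posterior_odds / (1 + posterior_odds)
= 0.0001509877 / (1 + 0.0001509877)
= 0.0001509877 / 1.0001509877
= 0.0002

0.0002


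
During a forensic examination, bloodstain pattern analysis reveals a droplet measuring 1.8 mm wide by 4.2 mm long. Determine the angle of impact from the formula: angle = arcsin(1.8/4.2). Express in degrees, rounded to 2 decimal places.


Blood spatter impact angle calculation:
width / length = 1.8 / 4.2 = 0.428571
angle = arcsin(0.428571)
angle = 25.38 degrees

25.38


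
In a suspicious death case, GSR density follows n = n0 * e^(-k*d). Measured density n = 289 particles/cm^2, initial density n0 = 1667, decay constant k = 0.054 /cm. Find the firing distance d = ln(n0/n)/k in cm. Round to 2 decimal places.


GSR distance calculation:
n0/n = 1667 / 289 = 5.768166
ln(n0/n) = 1.752354
d = 1.752354 / 0.054 = 32.45 cm

32.45


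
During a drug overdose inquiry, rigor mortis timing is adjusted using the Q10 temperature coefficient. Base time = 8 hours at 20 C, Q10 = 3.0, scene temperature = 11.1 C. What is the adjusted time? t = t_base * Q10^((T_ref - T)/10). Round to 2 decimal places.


Rigor mortis time adjustment:
Exponent = (T_ref - T_actual) / 10 = (20 - 11.1) / 10 = 0.89
Q10 factor = 3.0^0.89 = 2.65851
t_adjusted = 8 * 2.65851 = 21.27 hours

21.27


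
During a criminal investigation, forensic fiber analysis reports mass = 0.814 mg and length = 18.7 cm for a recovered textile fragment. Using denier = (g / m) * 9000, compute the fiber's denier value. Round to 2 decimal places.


Denier calculation:
Mass in grams = 0.814 mg / 1000 = 0.000814 g
Length in meters = 18.7 cm / 100 = 0.187 m
Linear density = mass / length = 0.000814 / 0.187 = 0.00435294 g/m
Denier = (g/m) * 9000 = 0.00435294 * 9000 = 39.18

39.18


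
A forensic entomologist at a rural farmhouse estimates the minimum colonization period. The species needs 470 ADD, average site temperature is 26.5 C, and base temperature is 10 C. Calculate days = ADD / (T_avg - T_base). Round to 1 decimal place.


Insect development time:
Effective temperature = avg_temp - T_base = 26.5 - 10 = 16.5 C
Days = ADD / effective_temp = 470 / 16.5 = 28.5 days

28.5


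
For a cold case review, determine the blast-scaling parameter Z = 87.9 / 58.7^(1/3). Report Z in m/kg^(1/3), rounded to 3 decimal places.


Scaled distance calculation:
W^(1/3) = 58.7^(1/3) = 3.886387
Z = R / W^(1/3) = 87.9 / 3.886387
Z = 22.617 m/kg^(1/3)

22.617


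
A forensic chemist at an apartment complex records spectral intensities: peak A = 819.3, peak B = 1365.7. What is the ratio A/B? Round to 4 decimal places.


Spectral peak ratio:
Peak A = 819.3 counts
Peak B = 1365.7 counts
Ratio = 819.3 / 1365.7 = 0.5999

0.5999


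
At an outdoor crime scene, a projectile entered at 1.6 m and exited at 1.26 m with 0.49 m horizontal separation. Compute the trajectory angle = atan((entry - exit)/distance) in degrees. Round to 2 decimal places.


Bullet trajectory angle:
Height difference = 1.6 - 1.26 = 0.34 m
angle = atan(0.34 / 0.49)
angle = atan(0.693878)
angle = 34.76 degrees

34.76


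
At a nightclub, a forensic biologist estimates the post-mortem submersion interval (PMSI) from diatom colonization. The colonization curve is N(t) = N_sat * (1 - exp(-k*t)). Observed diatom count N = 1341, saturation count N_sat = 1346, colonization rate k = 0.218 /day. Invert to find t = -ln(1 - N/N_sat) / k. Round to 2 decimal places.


PMSI from diatom colonization curve:
N / N_sat = 1341 / 1346 = 0.996285
1 - N/N_sat = 0.003715
ln(1 - N/N_sat) = -5.595377
t = -ln(1 - N/N_sat) / k = -(-5.595377) / 0.218 = 25.67 days

25.67


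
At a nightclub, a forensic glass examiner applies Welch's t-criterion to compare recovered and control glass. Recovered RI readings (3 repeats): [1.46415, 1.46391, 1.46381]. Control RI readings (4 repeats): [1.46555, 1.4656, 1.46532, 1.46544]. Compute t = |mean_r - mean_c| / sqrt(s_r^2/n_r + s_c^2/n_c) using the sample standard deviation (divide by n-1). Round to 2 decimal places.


Welch's t-criterion for glass RI comparison:
Recovered mean = sum / n_r = 4.39187 / 3 = 1.4639567
Control mean = sum / n_c = 5.86191 / 4 = 1.4654775
Recovered sample variance s_r^2 = 3.05333e-08
Control sample variance s_c^2 = 1.54917e-08
Welch SE (unpooled) = sqrt(s_r^2/n_r + s_c^2/n_c) = sqrt(1.01778e-08 + 3.87292e-09) = sqrt(1.40507e-08) = 0.000118536
|mean_r - mean_c| = 0.00152083
t = 0.00152083 / 0.000118536 = 12.83

12.83


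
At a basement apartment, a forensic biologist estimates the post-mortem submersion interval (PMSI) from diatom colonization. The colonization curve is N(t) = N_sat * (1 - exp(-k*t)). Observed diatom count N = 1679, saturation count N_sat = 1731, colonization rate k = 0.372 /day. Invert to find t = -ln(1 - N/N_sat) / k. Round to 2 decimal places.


PMSI from diatom colonization curve:
N / N_sat = 1679 / 1731 = 0.96996
1 - N/N_sat = 0.03004
ln(1 - N/N_sat) = -3.505225
t = -ln(1 - N/N_sat) / k = -(-3.505225) / 0.372 = 9.42 days

9.42


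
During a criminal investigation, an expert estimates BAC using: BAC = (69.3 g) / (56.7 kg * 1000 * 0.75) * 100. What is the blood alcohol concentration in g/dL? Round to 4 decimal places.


Applying the Widmark formula:
BAC = (dose_g / (body_wt * 1000 * r)) * 100
Denominator = 56.7 * 1000 * 0.75 = 42525
BAC = (69.3 / 42525) * 100
BAC = 0.1630 g/dL

0.1630


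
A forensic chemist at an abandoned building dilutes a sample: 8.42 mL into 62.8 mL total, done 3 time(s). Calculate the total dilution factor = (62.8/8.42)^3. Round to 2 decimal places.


Dilution factor calculation:
Single dilution = V_total / V_sample = 62.8 / 8.42 ≈ 7.458432
Number of dilutions = 3
Total DF = (62.8 / 8.42)^3 (full precision, rounded at the end) = 414.90

414.90


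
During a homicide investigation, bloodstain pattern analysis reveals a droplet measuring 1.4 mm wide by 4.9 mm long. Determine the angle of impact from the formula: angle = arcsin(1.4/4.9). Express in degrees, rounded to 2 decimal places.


Blood spatter impact angle calculation:
width / length = 1.4 / 4.9 = 0.285714
angle = arcsin(0.285714)
angle = 16.60 degrees

16.60


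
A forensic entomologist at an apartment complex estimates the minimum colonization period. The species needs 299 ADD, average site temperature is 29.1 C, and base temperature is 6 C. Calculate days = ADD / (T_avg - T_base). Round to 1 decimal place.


Insect development time:
Effective temperature = avg_temp - T_base = 29.1 - 6 = 23.1 C
Days = ADD / effective_temp = 299 / 23.1 = 12.9 days

12.9


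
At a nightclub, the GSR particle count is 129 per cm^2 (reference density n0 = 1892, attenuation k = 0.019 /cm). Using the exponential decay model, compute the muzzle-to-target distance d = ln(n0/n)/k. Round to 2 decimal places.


GSR distance calculation:
n0/n = 1892 / 129 = 14.666667
ln(n0/n) = 2.685577
d = 2.685577 / 0.019 = 141.35 cm

141.35


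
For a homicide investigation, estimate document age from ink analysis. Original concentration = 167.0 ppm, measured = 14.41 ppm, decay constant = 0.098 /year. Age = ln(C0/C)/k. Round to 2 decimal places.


Document age estimation:
C0/C = 167.0 / 14.41 = 11.589174
ln(C0/C) = 2.450071
t = 2.450071 / 0.098 = 25.00 years

25.00


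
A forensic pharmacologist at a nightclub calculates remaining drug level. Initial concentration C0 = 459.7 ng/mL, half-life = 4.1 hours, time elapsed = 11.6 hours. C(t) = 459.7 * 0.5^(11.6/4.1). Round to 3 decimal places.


Drug concentration decay:
Number of half-lives = t / t_half = 11.6 / 4.1 = 2.829268
Decay factor = 0.5^2.829268 = 0.14070368
C(t) = 459.7 * 0.14070368 = 64.681 ng/mL

64.681


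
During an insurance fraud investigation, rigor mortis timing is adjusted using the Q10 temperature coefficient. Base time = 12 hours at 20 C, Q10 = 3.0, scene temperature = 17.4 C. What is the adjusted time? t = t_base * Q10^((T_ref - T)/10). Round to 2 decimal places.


Rigor mortis time adjustment:
Exponent = (T_ref - T_actual) / 10 = (20 - 17.4) / 10 = 0.26
Q10 factor = 3.0^0.26 = 1.33061
t_adjusted = 12 * 1.33061 = 15.97 hours

15.97


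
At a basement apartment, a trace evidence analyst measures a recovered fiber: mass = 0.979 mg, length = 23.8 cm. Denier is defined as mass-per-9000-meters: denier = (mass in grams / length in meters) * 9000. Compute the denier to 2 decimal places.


Denier calculation:
Mass in grams = 0.979 mg / 1000 = 0.000979 g
Length in meters = 23.8 cm / 100 = 0.238 m
Linear density = mass / length = 0.000979 / 0.238 = 0.00411345 g/m
Denier = (g/m) * 9000 = 0.00411345 * 9000 = 37.02

37.02


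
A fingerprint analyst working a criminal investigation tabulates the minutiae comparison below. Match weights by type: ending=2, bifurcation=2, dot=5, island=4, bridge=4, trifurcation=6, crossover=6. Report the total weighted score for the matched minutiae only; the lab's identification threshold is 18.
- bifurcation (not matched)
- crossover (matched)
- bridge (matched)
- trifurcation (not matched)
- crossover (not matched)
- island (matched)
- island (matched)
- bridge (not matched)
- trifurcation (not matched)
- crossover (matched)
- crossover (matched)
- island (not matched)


Weighted minutiae match score:
  bifurcation: not matched, +0
  crossover: matched, +6 (running total 6)
  bridge: matched, +4 (running total 10)
  trifurcation: not matched, +0
  crossover: not matched, +0
  island: matched, +4 (running total 14)
  island: matched, +4 (running total 18)
  bridge: not matched, +0
  trifurcation: not matched, +0
  crossover: matched, +6 (running total 24)
  crossover: matched, +6 (running total 30)
  island: not matched, +0
Total score = 30
Threshold = 18; verdict = identification

30


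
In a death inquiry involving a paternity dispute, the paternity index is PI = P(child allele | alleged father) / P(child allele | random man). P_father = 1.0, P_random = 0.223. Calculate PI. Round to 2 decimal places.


Paternity Index calculation:
PI = P(allele|father) / P(allele|random)
PI = 1.0 / 0.223
PI = 4.48

4.48


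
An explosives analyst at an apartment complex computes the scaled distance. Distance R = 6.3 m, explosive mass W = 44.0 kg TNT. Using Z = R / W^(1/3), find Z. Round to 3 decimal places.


Scaled distance calculation:
W^(1/3) = 44.0^(1/3) = 3.530348
Z = R / W^(1/3) = 6.3 / 3.530348
Z = 1.785 m/kg^(1/3)

1.785


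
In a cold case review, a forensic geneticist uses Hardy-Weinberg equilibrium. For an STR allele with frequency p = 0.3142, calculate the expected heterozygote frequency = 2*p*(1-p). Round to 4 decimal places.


Hardy-Weinberg heterozygote frequency:
q = 1 - p = 1 - 0.3142 = 0.6858
2pq = 2 * 0.3142 * 0.6858 = 0.4310

0.4310


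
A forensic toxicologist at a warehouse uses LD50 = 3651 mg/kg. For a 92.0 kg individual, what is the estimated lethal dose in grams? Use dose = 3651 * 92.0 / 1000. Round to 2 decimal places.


Lethal dose calculation:
Lethal dose = LD50 * body_weight / 1000
= 3651 * 92.0 / 1000
= 335892 / 1000
= 335.89 g

335.89


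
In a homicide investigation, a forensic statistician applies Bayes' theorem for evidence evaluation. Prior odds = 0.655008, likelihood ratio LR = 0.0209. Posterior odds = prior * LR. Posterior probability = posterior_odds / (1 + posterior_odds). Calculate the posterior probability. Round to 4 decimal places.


Bayesian evidence evaluation:
Posterior odds = prior_odds * LR = 0.655008 * 0.0209 = 0.01368967
Posterior probability = posterior_odds / (1 + posterior_odds)
= 0.01368967 / (1 + 0.01368967)
= 0.01368967 / 1.01368967
= 0.0135

0.0135


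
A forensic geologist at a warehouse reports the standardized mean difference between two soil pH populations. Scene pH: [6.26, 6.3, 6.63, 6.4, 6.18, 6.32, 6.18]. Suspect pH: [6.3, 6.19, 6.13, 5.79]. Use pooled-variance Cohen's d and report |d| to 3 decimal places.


Pooled-variance Cohen's d for soil pH comparison:
Scene mean = 44.27 / 7 = 6.324286
Suspect mean = 24.41 / 4 = 6.1025
Scene sample variance s_s^2 = 0.024262
Suspect sample variance s_c^2 = 0.048358
Pooled variance = ((n_s-1)*s_s^2 + (n_c-1)*s_c^2) / (n_s + n_c - 2) = 0.032294
Pooled SD = sqrt(0.032294) = 0.179705
Mean difference = 0.221786
|d| = |0.221786| / 0.179705 = 1.234

1.234


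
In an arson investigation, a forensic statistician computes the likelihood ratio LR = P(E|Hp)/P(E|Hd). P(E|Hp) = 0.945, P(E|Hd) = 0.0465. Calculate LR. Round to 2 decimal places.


Likelihood ratio calculation:
LR = P(E|Hp) / P(E|Hd)
LR = 0.945 / 0.0465
LR = 20.32

20.32


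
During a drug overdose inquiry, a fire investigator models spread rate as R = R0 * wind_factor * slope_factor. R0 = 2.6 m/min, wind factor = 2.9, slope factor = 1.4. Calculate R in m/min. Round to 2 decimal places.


Fire spread rate calculation:
R = R0 * wind_factor * slope_factor
= 2.6 * 2.9 * 1.4
= 7.54 * 1.4
= 10.56 m/min

10.56


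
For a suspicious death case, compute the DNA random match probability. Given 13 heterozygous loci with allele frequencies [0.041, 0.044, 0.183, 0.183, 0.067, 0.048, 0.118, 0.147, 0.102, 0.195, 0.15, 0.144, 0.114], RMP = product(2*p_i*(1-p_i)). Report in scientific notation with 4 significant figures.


Computing RMP for 13 loci:
Locus 1: 2 * 0.041 * 0.959 = 0.078638
Locus 2: 2 * 0.044 * 0.956 = 0.084128
Locus 3: 2 * 0.183 * 0.817 = 0.299022
Locus 4: 2 * 0.183 * 0.817 = 0.299022
Locus 5: 2 * 0.067 * 0.933 = 0.125022
Locus 6: 2 * 0.048 * 0.952 = 0.091392
Locus 7: 2 * 0.118 * 0.882 = 0.208152
Locus 8: 2 * 0.147 * 0.853 = 0.250782
Locus 9: 2 * 0.102 * 0.898 = 0.183192
Locus 10: 2 * 0.195 * 0.805 = 0.31395
Locus 11: 2 * 0.15 * 0.85 = 0.255
Locus 12: 2 * 0.144 * 0.856 = 0.246528
Locus 13: 2 * 0.114 * 0.886 = 0.202008
RMP = 2.577e-10

2.577e-10


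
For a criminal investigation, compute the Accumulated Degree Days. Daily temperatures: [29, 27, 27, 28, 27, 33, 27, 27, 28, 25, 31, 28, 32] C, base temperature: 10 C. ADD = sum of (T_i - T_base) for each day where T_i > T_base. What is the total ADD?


Computing ADD day by day:
Day 1: max(0, 29 - 10) = 19
Day 2: max(0, 27 - 10) = 17
Day 3: max(0, 27 - 10) = 17
Day 4: max(0, 28 - 10) = 18
Day 5: max(0, 27 - 10) = 17
Day 6: max(0, 33 - 10) = 23
Day 7: max(0, 27 - 10) = 17
Day 8: max(0, 27 - 10) = 17
Day 9: max(0, 28 - 10) = 18
Day 10: max(0, 25 - 10) = 15
Day 11: max(0, 31 - 10) = 21
Day 12: max(0, 28 - 10) = 18
Day 13: max(0, 32 - 10) = 22
Total ADD = 239

239


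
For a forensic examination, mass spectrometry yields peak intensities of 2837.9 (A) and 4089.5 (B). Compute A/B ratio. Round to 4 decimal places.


Spectral peak ratio:
Peak A = 2837.9 counts
Peak B = 4089.5 counts
Ratio = 2837.9 / 4089.5 = 0.6939

0.6939


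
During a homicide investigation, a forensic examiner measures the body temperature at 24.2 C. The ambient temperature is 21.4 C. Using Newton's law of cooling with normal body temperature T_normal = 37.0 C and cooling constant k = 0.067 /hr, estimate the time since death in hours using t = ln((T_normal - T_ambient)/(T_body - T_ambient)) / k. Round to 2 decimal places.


Using Newton's law of cooling:
t = ln((T_normal - T_ambient) / (T_body - T_ambient)) / k
T_normal - T_ambient = 15.6
T_body - T_ambient = 2.8
Ratio = 5.571429
ln(ratio) = 1.717652
t = 1.717652 / 0.067 = 25.64 hours

25.64


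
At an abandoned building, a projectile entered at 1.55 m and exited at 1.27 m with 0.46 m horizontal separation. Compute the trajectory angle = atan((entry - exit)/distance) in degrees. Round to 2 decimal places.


Bullet trajectory angle:
Height difference = 1.55 - 1.27 = 0.28 m
angle = atan(0.28 / 0.46)
angle = atan(0.608696)
angle = 31.33 degrees

31.33


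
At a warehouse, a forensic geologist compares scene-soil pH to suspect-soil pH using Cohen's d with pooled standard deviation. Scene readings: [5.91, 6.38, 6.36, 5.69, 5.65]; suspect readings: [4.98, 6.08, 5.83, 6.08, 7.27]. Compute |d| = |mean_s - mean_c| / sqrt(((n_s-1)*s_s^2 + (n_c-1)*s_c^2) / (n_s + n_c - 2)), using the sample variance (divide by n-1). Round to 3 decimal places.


Pooled-variance Cohen's d for soil pH comparison:
Scene mean = 29.99 / 5 = 5.998
Suspect mean = 30.24 / 5 = 6.048
Scene sample variance s_s^2 = 0.12517
Suspect sample variance s_c^2 = 0.67087
Pooled variance = ((n_s-1)*s_s^2 + (n_c-1)*s_c^2) / (n_s + n_c - 2) = 0.39802
Pooled SD = sqrt(0.39802) = 0.630888
Mean difference = -0.05
|d| = |-0.05| / 0.630888 = 0.079

0.079


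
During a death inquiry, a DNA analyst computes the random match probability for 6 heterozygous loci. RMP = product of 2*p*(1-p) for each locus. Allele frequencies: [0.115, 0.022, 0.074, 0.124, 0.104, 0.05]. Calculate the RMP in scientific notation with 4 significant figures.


Computing RMP for 6 loci:
Locus 1: 2 * 0.115 * 0.885 = 0.20355
Locus 2: 2 * 0.022 * 0.978 = 0.043032
Locus 3: 2 * 0.074 * 0.926 = 0.137048
Locus 4: 2 * 0.124 * 0.876 = 0.217248
Locus 5: 2 * 0.104 * 0.896 = 0.186368
Locus 6: 2 * 0.05 * 0.95 = 0.095
RMP = 4.617e-06

4.617e-06


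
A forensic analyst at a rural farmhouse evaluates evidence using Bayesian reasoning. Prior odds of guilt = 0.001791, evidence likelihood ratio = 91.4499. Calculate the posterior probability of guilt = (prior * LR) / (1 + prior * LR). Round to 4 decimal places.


Bayesian evidence evaluation:
Posterior odds = prior_odds * LR = 0.001791 * 91.4499 = 0.1637868
Posterior probability = posterior_odds / (1 + posterior_odds)
= 0.1637868 / (1 + 0.1637868)
= 0.1637868 / 1.1637868
= 0.1407

0.1407


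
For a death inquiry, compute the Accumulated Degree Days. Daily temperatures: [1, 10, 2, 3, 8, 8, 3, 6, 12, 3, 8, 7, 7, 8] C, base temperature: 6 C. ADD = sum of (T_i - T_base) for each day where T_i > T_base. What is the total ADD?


Computing ADD day by day:
Day 1: max(0, 1 - 6) = 0
Day 2: max(0, 10 - 6) = 4
Day 3: max(0, 2 - 6) = 0
Day 4: max(0, 3 - 6) = 0
Day 5: max(0, 8 - 6) = 2
Day 6: max(0, 8 - 6) = 2
Day 7: max(0, 3 - 6) = 0
Day 8: max(0, 6 - 6) = 0
Day 9: max(0, 12 - 6) = 6
Day 10: max(0, 3 - 6) = 0
Day 11: max(0, 8 - 6) = 2
Day 12: max(0, 7 - 6) = 1
Day 13: max(0, 7 - 6) = 1
Day 14: max(0, 8 - 6) = 2
Total ADD = 20

20


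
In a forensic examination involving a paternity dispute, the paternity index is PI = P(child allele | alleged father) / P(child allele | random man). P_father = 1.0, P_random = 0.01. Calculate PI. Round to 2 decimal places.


Paternity Index calculation:
PI = P(allele|father) / P(allele|random)
PI = 1.0 / 0.01
PI = 100.00

100.00


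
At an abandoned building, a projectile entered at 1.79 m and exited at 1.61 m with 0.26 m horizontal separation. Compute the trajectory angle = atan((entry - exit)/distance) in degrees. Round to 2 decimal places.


Bullet trajectory angle:
Height difference = 1.79 - 1.61 = 0.18 m
angle = atan(0.18 / 0.26)
angle = atan(0.692308)
angle = 34.70 degrees

34.70


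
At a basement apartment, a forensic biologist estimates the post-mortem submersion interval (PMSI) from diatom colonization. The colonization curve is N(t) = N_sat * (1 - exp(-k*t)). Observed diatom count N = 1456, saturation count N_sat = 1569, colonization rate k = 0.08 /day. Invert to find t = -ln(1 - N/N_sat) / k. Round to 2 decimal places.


PMSI from diatom colonization curve:
N / N_sat = 1456 / 1569 = 0.92798
1 - N/N_sat = 0.07202
ln(1 - N/N_sat) = -2.630811
t = -ln(1 - N/N_sat) / k = -(-2.630811) / 0.08 = 32.89 days

32.89


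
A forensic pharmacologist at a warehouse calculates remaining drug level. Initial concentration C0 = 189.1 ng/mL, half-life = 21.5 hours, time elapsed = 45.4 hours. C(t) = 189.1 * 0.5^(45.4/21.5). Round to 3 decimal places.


Drug concentration decay:
Number of half-lives = t / t_half = 45.4 / 21.5 = 2.111628
Decay factor = 0.5^2.111628 = 0.23138576
C(t) = 189.1 * 0.23138576 = 43.755 ng/mL

43.755


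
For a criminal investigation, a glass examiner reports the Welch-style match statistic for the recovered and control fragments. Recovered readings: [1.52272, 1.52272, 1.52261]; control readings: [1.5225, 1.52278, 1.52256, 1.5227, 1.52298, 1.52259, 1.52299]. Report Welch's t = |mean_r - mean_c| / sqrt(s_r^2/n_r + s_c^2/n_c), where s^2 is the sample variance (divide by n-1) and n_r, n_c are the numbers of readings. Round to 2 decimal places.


Welch's t-criterion for glass RI comparison:
Recovered mean = sum / n_r = 4.56805 / 3 = 1.5226833
Control mean = sum / n_c = 10.6591 / 7 = 1.5227286
Recovered sample variance s_r^2 = 4.03333e-09
Control sample variance s_c^2 = 3.91476e-08
Welch SE (unpooled) = sqrt(s_r^2/n_r + s_c^2/n_c) = sqrt(1.34444e-09 + 5.59252e-09) = sqrt(6.93696e-09) = 8.32884e-05
|mean_r - mean_c| = 4.52381e-05
t = 4.52381e-05 / 8.32884e-05 = 0.54

0.54


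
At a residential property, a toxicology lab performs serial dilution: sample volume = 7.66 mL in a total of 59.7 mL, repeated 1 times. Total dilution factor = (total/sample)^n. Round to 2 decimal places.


Dilution factor calculation:
Single dilution = V_total / V_sample = 59.7 / 7.66 ≈ 7.793734
Number of dilutions = 1
Total DF = (59.7 / 7.66)^1 (full precision, rounded at the end) = 7.79

7.79


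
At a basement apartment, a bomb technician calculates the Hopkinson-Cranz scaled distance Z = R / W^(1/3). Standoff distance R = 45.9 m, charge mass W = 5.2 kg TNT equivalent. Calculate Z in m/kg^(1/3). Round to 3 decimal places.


Scaled distance calculation:
W^(1/3) = 5.2^(1/3) = 1.732478
Z = R / W^(1/3) = 45.9 / 1.732478
Z = 26.494 m/kg^(1/3)

26.494


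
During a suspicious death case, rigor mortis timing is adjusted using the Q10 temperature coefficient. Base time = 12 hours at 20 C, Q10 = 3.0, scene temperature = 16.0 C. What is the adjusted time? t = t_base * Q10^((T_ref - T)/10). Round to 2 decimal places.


Rigor mortis time adjustment:
Exponent = (T_ref - T_actual) / 10 = (20 - 16.0) / 10 = 0.4
Q10 factor = 3.0^0.4 = 1.55185
t_adjusted = 12 * 1.55185 = 18.62 hours

18.62


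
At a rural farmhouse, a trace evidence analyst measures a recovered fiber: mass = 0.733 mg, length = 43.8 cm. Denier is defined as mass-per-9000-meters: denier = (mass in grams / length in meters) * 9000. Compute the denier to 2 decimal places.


Denier calculation:
Mass in grams = 0.733 mg / 1000 = 0.000733 g
Length in meters = 43.8 cm / 100 = 0.438 m
Linear density = mass / length = 0.000733 / 0.438 = 0.00167352 g/m
Denier = (g/m) * 9000 = 0.00167352 * 9000 = 15.06

15.06


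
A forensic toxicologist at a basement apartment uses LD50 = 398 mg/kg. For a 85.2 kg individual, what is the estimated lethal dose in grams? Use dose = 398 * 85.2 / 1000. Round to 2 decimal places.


Lethal dose calculation:
Lethal dose = LD50 * body_weight / 1000
= 398 * 85.2 / 1000
= 33909.6 / 1000
= 33.91 g

33.91


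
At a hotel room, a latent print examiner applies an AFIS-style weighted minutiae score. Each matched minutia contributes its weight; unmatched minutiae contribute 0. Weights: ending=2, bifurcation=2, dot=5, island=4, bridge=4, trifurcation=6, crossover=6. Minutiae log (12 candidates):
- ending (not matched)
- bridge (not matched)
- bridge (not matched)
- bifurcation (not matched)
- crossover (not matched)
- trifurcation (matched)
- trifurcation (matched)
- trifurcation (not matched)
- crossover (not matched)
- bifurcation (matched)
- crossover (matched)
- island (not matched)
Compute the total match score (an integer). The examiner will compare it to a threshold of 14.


Weighted minutiae match score:
  ending: not matched, +0
  bridge: not matched, +0
  bridge: not matched, +0
  bifurcation: not matched, +0
  crossover: not matched, +0
  trifurcation: matched, +6 (running total 6)
  trifurcation: matched, +6 (running total 12)
  trifurcation: not matched, +0
  crossover: not matched, +0
  bifurcation: matched, +2 (running total 14)
  crossover: matched, +6 (running total 20)
  island: not matched, +0
Total score = 20
Threshold = 14; verdict = identification

20


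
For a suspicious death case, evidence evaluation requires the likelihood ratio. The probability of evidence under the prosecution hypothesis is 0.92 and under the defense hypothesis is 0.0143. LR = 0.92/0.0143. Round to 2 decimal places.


Likelihood ratio calculation:
LR = P(E|Hp) / P(E|Hd)
LR = 0.92 / 0.0143
LR = 64.34

64.34


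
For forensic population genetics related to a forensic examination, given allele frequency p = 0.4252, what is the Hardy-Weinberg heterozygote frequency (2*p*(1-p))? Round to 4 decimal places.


Hardy-Weinberg heterozygote frequency:
q = 1 - p = 1 - 0.4252 = 0.5748
2pq = 2 * 0.4252 * 0.5748 = 0.4888

0.4888


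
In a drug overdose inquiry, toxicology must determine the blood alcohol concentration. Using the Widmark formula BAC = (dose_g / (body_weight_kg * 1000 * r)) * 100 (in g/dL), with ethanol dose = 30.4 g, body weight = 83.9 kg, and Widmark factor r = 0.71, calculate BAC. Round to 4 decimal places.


Applying the Widmark formula:
BAC = (dose_g / (body_wt * 1000 * r)) * 100
Denominator = 83.9 * 1000 * 0.71 = 59569
BAC = (30.4 / 59569) * 100
BAC = 0.0510 g/dL

0.0510


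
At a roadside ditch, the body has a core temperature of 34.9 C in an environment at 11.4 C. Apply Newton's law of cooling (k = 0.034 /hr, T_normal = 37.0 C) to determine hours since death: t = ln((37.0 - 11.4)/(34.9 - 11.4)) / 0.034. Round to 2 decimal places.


Using Newton's law of cooling:
t = ln((T_normal - T_ambient) / (T_body - T_ambient)) / k
T_normal - T_ambient = 25.6
T_body - T_ambient = 23.5
Ratio = 1.089362
ln(ratio) = 0.085592
t = 0.085592 / 0.034 = 2.52 hours

2.52


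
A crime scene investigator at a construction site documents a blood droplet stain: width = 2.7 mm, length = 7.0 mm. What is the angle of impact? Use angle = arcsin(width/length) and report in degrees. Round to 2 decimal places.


Blood spatter impact angle calculation:
width / length = 2.7 / 7.0 = 0.385714
angle = arcsin(0.385714)
angle = 22.69 degrees

22.69


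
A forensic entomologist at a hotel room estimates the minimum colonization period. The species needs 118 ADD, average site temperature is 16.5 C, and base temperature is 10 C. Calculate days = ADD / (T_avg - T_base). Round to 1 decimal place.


Insect development time:
Effective temperature = avg_temp - T_base = 16.5 - 10 = 6.5 C
Days = ADD / effective_temp = 118 / 6.5 = 18.2 days

18.2


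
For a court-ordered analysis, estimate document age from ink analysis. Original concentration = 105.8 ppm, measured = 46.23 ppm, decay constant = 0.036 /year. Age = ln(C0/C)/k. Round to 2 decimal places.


Document age estimation:
C0/C = 105.8 / 46.23 = 2.288557
ln(C0/C) = 0.827921
t = 0.827921 / 0.036 = 23.00 years

23.00


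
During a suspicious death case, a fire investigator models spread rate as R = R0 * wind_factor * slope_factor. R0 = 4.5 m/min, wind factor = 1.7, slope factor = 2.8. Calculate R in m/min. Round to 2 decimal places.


Fire spread rate calculation:
R = R0 * wind_factor * slope_factor
= 4.5 * 1.7 * 2.8
= 7.65 * 2.8
= 21.42 m/min

21.42


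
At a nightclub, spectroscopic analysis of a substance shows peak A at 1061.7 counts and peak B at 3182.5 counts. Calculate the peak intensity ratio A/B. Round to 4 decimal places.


Spectral peak ratio:
Peak A = 1061.7 counts
Peak B = 3182.5 counts
Ratio = 1061.7 / 3182.5 = 0.3336

0.3336


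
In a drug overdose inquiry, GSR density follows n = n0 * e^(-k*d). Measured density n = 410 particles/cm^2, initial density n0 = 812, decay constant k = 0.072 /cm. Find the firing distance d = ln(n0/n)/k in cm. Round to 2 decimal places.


GSR distance calculation:
n0/n = 812 / 410 = 1.980488
ln(n0/n) = 0.683343
d = 0.683343 / 0.072 = 9.49 cm

9.49


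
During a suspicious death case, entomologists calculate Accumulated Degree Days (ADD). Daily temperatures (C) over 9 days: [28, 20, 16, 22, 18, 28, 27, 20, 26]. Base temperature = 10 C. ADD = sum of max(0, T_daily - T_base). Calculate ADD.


Computing ADD day by day:
Day 1: max(0, 28 - 10) = 18
Day 2: max(0, 20 - 10) = 10
Day 3: max(0, 16 - 10) = 6
Day 4: max(0, 22 - 10) = 12
Day 5: max(0, 18 - 10) = 8
Day 6: max(0, 28 - 10) = 18
Day 7: max(0, 27 - 10) = 17
Day 8: max(0, 20 - 10) = 10
Day 9: max(0, 26 - 10) = 16
Total ADD = 115

115


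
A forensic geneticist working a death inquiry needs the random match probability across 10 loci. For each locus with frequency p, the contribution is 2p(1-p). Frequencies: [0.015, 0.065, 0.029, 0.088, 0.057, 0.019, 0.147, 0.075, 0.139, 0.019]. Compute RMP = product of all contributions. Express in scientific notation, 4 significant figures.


Computing RMP for 10 loci:
Locus 1: 2 * 0.015 * 0.985 = 0.02955
Locus 2: 2 * 0.065 * 0.935 = 0.12155
Locus 3: 2 * 0.029 * 0.971 = 0.056318
Locus 4: 2 * 0.088 * 0.912 = 0.160512
Locus 5: 2 * 0.057 * 0.943 = 0.107502
Locus 6: 2 * 0.019 * 0.981 = 0.037278
Locus 7: 2 * 0.147 * 0.853 = 0.250782
Locus 8: 2 * 0.075 * 0.925 = 0.13875
Locus 9: 2 * 0.139 * 0.861 = 0.239358
Locus 10: 2 * 0.019 * 0.981 = 0.037278
RMP = 4.040e-11

4.040e-11


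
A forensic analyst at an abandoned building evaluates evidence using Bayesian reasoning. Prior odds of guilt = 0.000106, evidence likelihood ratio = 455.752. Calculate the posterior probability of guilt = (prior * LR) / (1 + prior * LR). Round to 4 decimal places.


Bayesian evidence evaluation:
Posterior odds = prior_odds * LR = 0.000106 * 455.752 = 0.04830971
Posterior probability = posterior_odds / (1 + posterior_odds)
= 0.04830971 / (1 + 0.04830971)
= 0.04830971 / 1.04830971
= 0.0461

0.0461


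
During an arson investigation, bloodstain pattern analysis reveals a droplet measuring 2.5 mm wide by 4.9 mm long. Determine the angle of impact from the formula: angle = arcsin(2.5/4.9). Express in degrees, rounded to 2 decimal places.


Blood spatter impact angle calculation:
width / length = 2.5 / 4.9 = 0.510204
angle = arcsin(0.510204)
angle = 30.68 degrees

30.68


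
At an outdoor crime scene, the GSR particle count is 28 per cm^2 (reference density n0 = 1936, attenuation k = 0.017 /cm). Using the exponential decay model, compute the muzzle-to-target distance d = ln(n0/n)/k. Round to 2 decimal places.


GSR distance calculation:
n0/n = 1936 / 28 = 69.142857
ln(n0/n) = 4.236175
d = 4.236175 / 0.017 = 249.19 cm

249.19


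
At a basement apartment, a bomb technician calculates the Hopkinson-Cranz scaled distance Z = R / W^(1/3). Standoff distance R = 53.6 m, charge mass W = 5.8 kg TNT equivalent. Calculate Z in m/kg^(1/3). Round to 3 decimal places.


Scaled distance calculation:
W^(1/3) = 5.8^(1/3) = 1.796702
Z = R / W^(1/3) = 53.6 / 1.796702
Z = 29.832 m/kg^(1/3)

29.832


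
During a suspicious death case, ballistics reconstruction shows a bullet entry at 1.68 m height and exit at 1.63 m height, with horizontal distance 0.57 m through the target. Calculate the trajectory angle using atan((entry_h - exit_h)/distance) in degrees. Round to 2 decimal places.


Bullet trajectory angle:
Height difference = 1.68 - 1.63 = 0.05 m
angle = atan(0.05 / 0.57)
angle = atan(0.087719)
angle = 5.01 degrees

5.01


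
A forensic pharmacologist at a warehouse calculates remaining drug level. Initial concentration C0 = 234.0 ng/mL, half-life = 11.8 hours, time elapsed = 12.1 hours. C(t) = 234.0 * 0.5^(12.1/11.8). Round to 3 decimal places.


Drug concentration decay:
Number of half-lives = t / t_half = 12.1 / 11.8 = 1.025424
Decay factor = 0.5^1.025424 = 0.4912659
C(t) = 234.0 * 0.4912659 = 114.956 ng/mL

114.956


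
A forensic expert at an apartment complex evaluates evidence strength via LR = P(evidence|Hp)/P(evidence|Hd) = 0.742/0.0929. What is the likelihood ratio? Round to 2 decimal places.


Likelihood ratio calculation:
LR = P(E|Hp) / P(E|Hd)
LR = 0.742 / 0.0929
LR = 7.99

7.99


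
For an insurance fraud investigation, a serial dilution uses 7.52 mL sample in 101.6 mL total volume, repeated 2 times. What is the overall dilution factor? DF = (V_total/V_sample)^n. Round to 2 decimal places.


Dilution factor calculation:
Single dilution = V_total / V_sample = 101.6 / 7.52 ≈ 13.510638
Number of dilutions = 2
Total DF = (101.6 / 7.52)^2 (full precision, rounded at the end) = 182.54

182.54


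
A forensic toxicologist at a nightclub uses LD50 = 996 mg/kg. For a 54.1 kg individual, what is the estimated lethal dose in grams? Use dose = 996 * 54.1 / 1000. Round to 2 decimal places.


Lethal dose calculation:
Lethal dose = LD50 * body_weight / 1000
= 996 * 54.1 / 1000
= 53883.6 / 1000
= 53.88 g

53.88


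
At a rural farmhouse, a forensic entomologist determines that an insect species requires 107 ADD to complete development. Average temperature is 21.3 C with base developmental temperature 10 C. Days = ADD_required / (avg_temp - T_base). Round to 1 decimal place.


Insect development time:
Effective temperature = avg_temp - T_base = 21.3 - 10 = 11.3 C
Days = ADD / effective_temp = 107 / 11.3 = 9.5 days

9.5


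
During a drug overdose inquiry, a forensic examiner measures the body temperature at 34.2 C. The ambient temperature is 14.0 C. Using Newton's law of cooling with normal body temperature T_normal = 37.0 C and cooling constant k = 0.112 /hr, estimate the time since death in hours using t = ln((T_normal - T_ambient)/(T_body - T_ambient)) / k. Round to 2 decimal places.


Using Newton's law of cooling:
t = ln((T_normal - T_ambient) / (T_body - T_ambient)) / k
T_normal - T_ambient = 23.0
T_body - T_ambient = 20.2
Ratio = 1.138614
ln(ratio) = 0.129812
t = 0.129812 / 0.112 = 1.16 hours

1.16


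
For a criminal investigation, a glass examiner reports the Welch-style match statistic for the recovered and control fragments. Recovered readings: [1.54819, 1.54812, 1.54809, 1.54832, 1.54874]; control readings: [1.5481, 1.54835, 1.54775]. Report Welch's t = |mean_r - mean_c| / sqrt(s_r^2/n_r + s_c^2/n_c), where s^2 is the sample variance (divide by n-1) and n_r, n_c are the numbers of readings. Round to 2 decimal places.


Welch's t-criterion for glass RI comparison:
Recovered mean = sum / n_r = 7.74146 / 5 = 1.548292
Control mean = sum / n_c = 4.6442 / 3 = 1.5480667
Recovered sample variance s_r^2 = 7.057e-08
Control sample variance s_c^2 = 9.08333e-08
Welch SE (unpooled) = sqrt(s_r^2/n_r + s_c^2/n_c) = sqrt(1.4114e-08 + 3.02778e-08) = sqrt(4.43918e-08) = 0.000210694
|mean_r - mean_c| = 0.000225333
t = 0.000225333 / 0.000210694 = 1.07

1.07


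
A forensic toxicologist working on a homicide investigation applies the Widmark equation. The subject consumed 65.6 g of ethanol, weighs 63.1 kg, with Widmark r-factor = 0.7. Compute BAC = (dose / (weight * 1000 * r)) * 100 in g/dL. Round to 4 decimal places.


Applying the Widmark formula:
BAC = (dose_g / (body_wt * 1000 * r)) * 100
Denominator = 63.1 * 1000 * 0.7 = 44170
BAC = (65.6 / 44170) * 100
BAC = 0.1485 g/dL

0.1485
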